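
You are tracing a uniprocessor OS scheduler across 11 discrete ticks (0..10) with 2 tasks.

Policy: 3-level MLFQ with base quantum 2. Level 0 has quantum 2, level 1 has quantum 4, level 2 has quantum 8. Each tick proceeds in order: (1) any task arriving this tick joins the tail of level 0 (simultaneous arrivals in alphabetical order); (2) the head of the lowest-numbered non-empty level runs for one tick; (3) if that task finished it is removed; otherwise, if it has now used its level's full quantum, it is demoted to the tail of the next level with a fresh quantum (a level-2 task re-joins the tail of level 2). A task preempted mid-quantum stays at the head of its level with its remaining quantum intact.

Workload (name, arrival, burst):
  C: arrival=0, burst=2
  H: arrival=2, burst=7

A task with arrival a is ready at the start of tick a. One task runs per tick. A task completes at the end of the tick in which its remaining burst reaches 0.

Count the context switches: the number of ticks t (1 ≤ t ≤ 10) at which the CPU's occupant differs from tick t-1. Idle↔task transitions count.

t=0: L0/L1/L2 = C/-/- → run C
t=1: L0/L1/L2 = C/-/- → run C
t=2: L0/L1/L2 = H/-/- → run H
t=3: L0/L1/L2 = H/-/- → run H
t=4: L0/L1/L2 = -/H/- → run H
t=5: L0/L1/L2 = -/H/- → run H
t=6: L0/L1/L2 = -/H/- → run H
t=7: L0/L1/L2 = -/H/- → run H
t=8: L0/L1/L2 = -/-/H → run H
t=9: (idle)
t=10: (idle)

context switches = 2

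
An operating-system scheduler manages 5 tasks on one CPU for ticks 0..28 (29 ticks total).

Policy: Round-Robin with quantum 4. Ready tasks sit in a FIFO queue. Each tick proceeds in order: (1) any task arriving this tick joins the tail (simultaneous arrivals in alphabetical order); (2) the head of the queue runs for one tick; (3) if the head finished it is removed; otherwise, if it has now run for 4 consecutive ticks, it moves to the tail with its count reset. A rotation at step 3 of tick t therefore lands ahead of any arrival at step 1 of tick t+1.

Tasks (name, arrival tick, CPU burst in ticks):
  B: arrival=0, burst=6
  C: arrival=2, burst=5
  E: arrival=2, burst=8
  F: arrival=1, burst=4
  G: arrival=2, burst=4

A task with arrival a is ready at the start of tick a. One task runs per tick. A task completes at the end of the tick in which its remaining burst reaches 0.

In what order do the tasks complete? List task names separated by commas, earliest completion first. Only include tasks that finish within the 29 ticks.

t=0: queue=[B] q_used=0 → run B
t=1: queue=[B,F] q_used=1 → run B
t=2: queue=[B,F,C,E,G] q_used=2 → run B
t=3: queue=[B,F,C,E,G] q_used=3 → run B
t=4: queue=[F,C,E,G,B] q_used=0 → run F
t=5: queue=[F,C,E,G,B] q_used=1 → run F
t=6: queue=[F,C,E,G,B] q_used=2 → run F
t=7: queue=[F,C,E,G,B] q_used=3 → run F
t=8: queue=[C,E,G,B] q_used=0 → run C
t=9: queue=[C,E,G,B] q_used=1 → run C
t=10: queue=[C,E,G,B] q_used=2 → run C
t=11: queue=[C,E,G,B] q_used=3 → run C
t=12: queue=[E,G,B,C] q_used=0 → run E
t=13: queue=[E,G,B,C] q_used=1 → run E
t=14: queue=[E,G,B,C] q_used=2 → run E
t=15: queue=[E,G,B,C] q_used=3 → run E
t=16: queue=[G,B,C,E] q_used=0 → run G
t=17: queue=[G,B,C,E] q_used=1 → run G
t=18: queue=[G,B,C,E] q_used=2 → run G
t=19: queue=[G,B,C,E] q_used=3 → run G
t=20: queue=[B,C,E] q_used=0 → run B
t=21: queue=[B,C,E] q_used=1 → run B
t=22: queue=[C,E] q_used=0 → run C
t=23: queue=[E] q_used=0 → run E
t=24: queue=[E] q_used=1 → run E
t=25: queue=[E] q_used=2 → run E
t=26: queue=[E] q_used=3 → run E
t=27: (idle)
t=28: (idle)

completion order = F, G, B, C, E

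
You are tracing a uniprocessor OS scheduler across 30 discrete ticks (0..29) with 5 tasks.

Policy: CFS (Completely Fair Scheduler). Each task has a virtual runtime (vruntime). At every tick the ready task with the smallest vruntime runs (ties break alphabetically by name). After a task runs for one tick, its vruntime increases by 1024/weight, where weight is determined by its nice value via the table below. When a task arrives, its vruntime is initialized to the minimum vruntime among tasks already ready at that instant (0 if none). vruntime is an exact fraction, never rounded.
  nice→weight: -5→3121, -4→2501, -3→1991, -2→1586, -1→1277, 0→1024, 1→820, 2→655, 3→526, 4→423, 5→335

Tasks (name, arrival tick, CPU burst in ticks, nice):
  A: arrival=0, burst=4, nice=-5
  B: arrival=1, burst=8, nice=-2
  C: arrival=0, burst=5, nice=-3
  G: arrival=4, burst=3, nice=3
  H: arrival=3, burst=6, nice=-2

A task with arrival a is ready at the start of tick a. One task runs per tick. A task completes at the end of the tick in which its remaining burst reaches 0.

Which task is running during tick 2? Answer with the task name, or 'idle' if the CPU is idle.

t=0: vr[A=0 C=0] → run A
t=1: vr[A=1024/3121 B=0 C=0] → run B
t=2: vr[A=1024/3121 B=512/793 C=0] → run C
t=3: vr[A=1024/3121 B=512/793 C=1024/1991 H=1024/3121] → run A
t=4: vr[A=2048/3121 B=512/793 C=1024/1991 G=1024/3121 H=1024/3121] → run G
t=5: vr[A=2048/3121 B=512/793 C=1024/1991 G=1867264/820823 H=1024/3121] → run H
t=6: vr[A=2048/3121 B=512/793 C=1024/1991 G=1867264/820823 H=2409984/2474953] → run C
t=7: vr[A=2048/3121 B=512/793 C=2048/1991 G=1867264/820823 H=2409984/2474953] → run B
t=8: vr[A=2048/3121 B=1024/793 C=2048/1991 G=1867264/820823 H=2409984/2474953] → run A
t=9: vr[A=3072/3121 B=1024/793 C=2048/1991 G=1867264/820823 H=2409984/2474953] → run H
t=10: vr[A=3072/3121 B=1024/793 C=2048/1991 G=1867264/820823 H=4007936/2474953] → run A
t=11: vr[B=1024/793 C=2048/1991 G=1867264/820823 H=4007936/2474953] → run C
t=12: vr[B=1024/793 C=3072/1991 G=1867264/820823 H=4007936/2474953] → run B
t=13: vr[B=1536/793 C=3072/1991 G=1867264/820823 H=4007936/2474953] → run C
t=14: vr[B=1536/793 C=4096/1991 G=1867264/820823 H=4007936/2474953] → run H
t=15: vr[B=1536/793 C=4096/1991 G=1867264/820823 H=5605888/2474953] → run B
t=16: vr[B=2048/793 C=4096/1991 G=1867264/820823 H=5605888/2474953] → run C
t=17: vr[B=2048/793 G=1867264/820823 H=5605888/2474953] → run H
t=18: vr[B=2048/793 G=1867264/820823 H=7203840/2474953] → run G
t=19: vr[B=2048/793 G=3465216/820823 H=7203840/2474953] → run B
t=20: vr[B=2560/793 G=3465216/820823 H=7203840/2474953] → run H
t=21: vr[B=2560/793 G=3465216/820823 H=8801792/2474953] → run B
t=22: vr[B=3072/793 G=3465216/820823 H=8801792/2474953] → run H
t=23: vr[B=3072/793 G=3465216/820823] → run B
t=24: vr[B=3584/793 G=3465216/820823] → run G
t=25: vr[B=3584/793] → run B
t=26: (idle)
t=27: (idle)
t=28: (idle)
t=29: (idle)

running at tick 2 = C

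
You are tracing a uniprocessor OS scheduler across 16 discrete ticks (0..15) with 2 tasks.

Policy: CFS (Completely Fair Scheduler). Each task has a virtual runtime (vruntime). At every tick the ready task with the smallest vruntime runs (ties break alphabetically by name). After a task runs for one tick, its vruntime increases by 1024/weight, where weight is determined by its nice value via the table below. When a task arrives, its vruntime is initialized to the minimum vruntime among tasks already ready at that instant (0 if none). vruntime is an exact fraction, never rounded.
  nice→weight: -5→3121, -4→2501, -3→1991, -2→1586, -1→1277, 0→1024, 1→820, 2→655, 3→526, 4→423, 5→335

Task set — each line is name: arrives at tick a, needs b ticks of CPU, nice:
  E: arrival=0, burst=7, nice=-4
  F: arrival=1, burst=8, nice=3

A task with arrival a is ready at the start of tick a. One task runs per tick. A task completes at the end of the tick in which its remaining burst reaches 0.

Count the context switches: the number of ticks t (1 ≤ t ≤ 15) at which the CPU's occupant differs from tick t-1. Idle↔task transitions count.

t=0: vr[E=0] → run E
t=1: vr[E=1024/2501 F=1024/2501] → run E
t=2: vr[E=2048/2501 F=1024/2501] → run F
t=3: vr[E=2048/2501 F=1549824/657763] → run E
t=4: vr[E=3072/2501 F=1549824/657763] → run E
t=5: vr[E=4096/2501 F=1549824/657763] → run E
t=6: vr[E=5120/2501 F=1549824/657763] → run E
t=7: vr[E=6144/2501 F=1549824/657763] → run F
t=8: vr[E=6144/2501 F=2830336/657763] → run E
t=9: vr[F=2830336/657763] → run F
t=10: vr[F=4110848/657763] → run F
t=11: vr[F=5391360/657763] → run F
t=12: vr[F=6671872/657763] → run F
t=13: vr[F=7952384/657763] → run F
t=14: vr[F=9232896/657763] → run F
t=15: (idle)

context switches = 6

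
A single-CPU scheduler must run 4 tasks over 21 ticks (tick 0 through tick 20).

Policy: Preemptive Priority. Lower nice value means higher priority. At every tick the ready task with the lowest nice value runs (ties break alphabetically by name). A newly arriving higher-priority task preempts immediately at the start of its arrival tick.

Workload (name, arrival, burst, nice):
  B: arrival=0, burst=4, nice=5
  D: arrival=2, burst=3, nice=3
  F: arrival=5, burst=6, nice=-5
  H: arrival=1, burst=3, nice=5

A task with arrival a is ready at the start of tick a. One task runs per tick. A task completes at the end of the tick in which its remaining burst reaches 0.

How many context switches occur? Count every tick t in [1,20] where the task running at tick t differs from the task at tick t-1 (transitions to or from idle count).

t=0: ready={B} → run B
t=1: ready={B,H} → run B
t=2: ready={B,D,H} → run D
t=3: ready={B,D,H} → run D
t=4: ready={B,D,H} → run D
t=5: ready={B,F,H} → run F
t=6: ready={B,F,H} → run F
t=7: ready={B,F,H} → run F
t=8: ready={B,F,H} → run F
t=9: ready={B,F,H} → run F
t=10: ready={B,F,H} → run F
t=11: ready={B,H} → run B
t=12: ready={B,H} → run B
t=13: ready={H} → run H
t=14: ready={H} → run H
t=15: ready={H} → run H
t=16: (idle)
t=17: (idle)
t=18: (idle)
t=19: (idle)
t=20: (idle)

context switches = 5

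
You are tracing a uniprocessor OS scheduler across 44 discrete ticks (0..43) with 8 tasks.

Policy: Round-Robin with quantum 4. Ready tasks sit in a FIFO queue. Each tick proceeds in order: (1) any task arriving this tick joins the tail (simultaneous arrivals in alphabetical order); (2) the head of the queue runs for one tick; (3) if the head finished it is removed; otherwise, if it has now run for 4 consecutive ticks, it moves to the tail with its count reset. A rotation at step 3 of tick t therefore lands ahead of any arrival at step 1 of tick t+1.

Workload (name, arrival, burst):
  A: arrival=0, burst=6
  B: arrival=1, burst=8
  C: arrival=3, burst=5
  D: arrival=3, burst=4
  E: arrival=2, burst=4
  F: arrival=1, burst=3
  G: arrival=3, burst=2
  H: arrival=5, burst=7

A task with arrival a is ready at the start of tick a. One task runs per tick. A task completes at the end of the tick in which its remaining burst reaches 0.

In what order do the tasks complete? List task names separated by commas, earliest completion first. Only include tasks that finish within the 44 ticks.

t=0: queue=[A] q_used=0 → run A
t=1: queue=[A,B,F] q_used=1 → run A
t=2: queue=[A,B,F,E] q_used=2 → run A
t=3: queue=[A,B,F,E,C,D,G] q_used=3 → run A
t=4: queue=[B,F,E,C,D,G,A] q_used=0 → run B
t=5: queue=[B,F,E,C,D,G,A,H] q_used=1 → run B
t=6: queue=[B,F,E,C,D,G,A,H] q_used=2 → run B
t=7: queue=[B,F,E,C,D,G,A,H] q_used=3 → run B
t=8: queue=[F,E,C,D,G,A,H,B] q_used=0 → run F
t=9: queue=[F,E,C,D,G,A,H,B] q_used=1 → run F
t=10: queue=[F,E,C,D,G,A,H,B] q_used=2 → run F
t=11: queue=[E,C,D,G,A,H,B] q_used=0 → run E
t=12: queue=[E,C,D,G,A,H,B] q_used=1 → run E
t=13: queue=[E,C,D,G,A,H,B] q_used=2 → run E
t=14: queue=[E,C,D,G,A,H,B] q_used=3 → run E
t=15: queue=[C,D,G,A,H,B] q_used=0 → run C
t=16: queue=[C,D,G,A,H,B] q_used=1 → run C
t=17: queue=[C,D,G,A,H,B] q_used=2 → run C
t=18: queue=[C,D,G,A,H,B] q_used=3 → run C
t=19: queue=[D,G,A,H,B,C] q_used=0 → run D
t=20: queue=[D,G,A,H,B,C] q_used=1 → run D
t=21: queue=[D,G,A,H,B,C] q_used=2 → run D
t=22: queue=[D,G,A,H,B,C] q_used=3 → run D
t=23: queue=[G,A,H,B,C] q_used=0 → run G
t=24: queue=[G,A,H,B,C] q_used=1 → run G
t=25: queue=[A,H,B,C] q_used=0 → run A
t=26: queue=[A,H,B,C] q_used=1 → run A
t=27: queue=[H,B,C] q_used=0 → run H
t=28: queue=[H,B,C] q_used=1 → run H
t=29: queue=[H,B,C] q_used=2 → run H
t=30: queue=[H,B,C] q_used=3 → run H
t=31: queue=[B,C,H] q_used=0 → run B
t=32: queue=[B,C,H] q_used=1 → run B
t=33: queue=[B,C,H] q_used=2 → run B
t=34: queue=[B,C,H] q_used=3 → run B
t=35: queue=[C,H] q_used=0 → run C
t=36: queue=[H] q_used=0 → run H
t=37: queue=[H] q_used=1 → run H
t=38: queue=[H] q_used=2 → run H
t=39: (idle)
t=40: (idle)
t=41: (idle)
t=42: (idle)
t=43: (idle)

completion order = F, E, D, G, A, B, C, H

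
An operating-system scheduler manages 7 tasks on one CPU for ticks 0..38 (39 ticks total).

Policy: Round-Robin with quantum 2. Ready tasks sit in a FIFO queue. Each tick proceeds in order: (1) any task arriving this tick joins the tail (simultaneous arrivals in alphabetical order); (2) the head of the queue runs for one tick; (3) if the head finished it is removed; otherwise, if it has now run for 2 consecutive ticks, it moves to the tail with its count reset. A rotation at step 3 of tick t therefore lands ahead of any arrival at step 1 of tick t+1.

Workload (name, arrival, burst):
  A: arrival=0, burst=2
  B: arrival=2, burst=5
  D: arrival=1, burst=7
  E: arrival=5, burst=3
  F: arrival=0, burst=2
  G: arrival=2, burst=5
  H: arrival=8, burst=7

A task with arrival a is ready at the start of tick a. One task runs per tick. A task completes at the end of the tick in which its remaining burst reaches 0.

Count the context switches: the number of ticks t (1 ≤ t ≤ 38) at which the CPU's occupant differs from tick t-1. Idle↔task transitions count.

t=0: queue=[A,F] q_used=0 → run A
t=1: queue=[A,F,D] q_used=1 → run A
t=2: queue=[F,D,B,G] q_used=0 → run F
t=3: queue=[F,D,B,G] q_used=1 → run F
t=4: queue=[D,B,G] q_used=0 → run D
t=5: queue=[D,B,G,E] q_used=1 → run D
t=6: queue=[B,G,E,D] q_used=0 → run B
t=7: queue=[B,G,E,D] q_used=1 → run B
t=8: queue=[G,E,D,B,H] q_used=0 → run G
t=9: queue=[G,E,D,B,H] q_used=1 → run G
t=10: queue=[E,D,B,H,G] q_used=0 → run E
t=11: queue=[E,D,B,H,G] q_used=1 → run E
t=12: queue=[D,B,H,G,E] q_used=0 → run D
t=13: queue=[D,B,H,G,E] q_used=1 → run D
t=14: queue=[B,H,G,E,D] q_used=0 → run B
t=15: queue=[B,H,G,E,D] q_used=1 → run B
t=16: queue=[H,G,E,D,B] q_used=0 → run H
t=17: queue=[H,G,E,D,B] q_used=1 → run H
t=18: queue=[G,E,D,B,H] q_used=0 → run G
t=19: queue=[G,E,D,B,H] q_used=1 → run G
t=20: queue=[E,D,B,H,G] q_used=0 → run E
t=21: queue=[D,B,H,G] q_used=0 → run D
t=22: queue=[D,B,H,G] q_used=1 → run D
t=23: queue=[B,H,G,D] q_used=0 → run B
t=24: queue=[H,G,D] q_used=0 → run H
t=25: queue=[H,G,D] q_used=1 → run H
t=26: queue=[G,D,H] q_used=0 → run G
t=27: queue=[D,H] q_used=0 → run D
t=28: queue=[H] q_used=0 → run H
t=29: queue=[H] q_used=1 → run H
t=30: queue=[H] q_used=0 → run H
t=31: (idle)
t=32: (idle)
t=33: (idle)
t=34: (idle)
t=35: (idle)
t=36: (idle)
t=37: (idle)
t=38: (idle)

context switches = 17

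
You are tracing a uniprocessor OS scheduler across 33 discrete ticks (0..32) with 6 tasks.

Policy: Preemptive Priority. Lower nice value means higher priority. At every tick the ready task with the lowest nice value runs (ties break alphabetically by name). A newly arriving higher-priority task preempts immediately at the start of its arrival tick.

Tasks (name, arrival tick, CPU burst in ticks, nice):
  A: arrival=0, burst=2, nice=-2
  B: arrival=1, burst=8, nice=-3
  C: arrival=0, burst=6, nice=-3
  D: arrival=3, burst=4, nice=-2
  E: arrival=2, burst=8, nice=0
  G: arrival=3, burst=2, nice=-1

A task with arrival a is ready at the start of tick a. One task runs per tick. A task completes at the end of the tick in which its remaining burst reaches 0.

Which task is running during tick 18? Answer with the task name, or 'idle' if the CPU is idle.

t=0: ready={A,C} → run C
t=1: ready={A,B,C} → run B
t=2: ready={A,B,C,E} → run B
t=3: ready={A,B,C,D,E,G} → run B
t=4: ready={A,B,C,D,E,G} → run B
t=5: ready={A,B,C,D,E,G} → run B
t=6: ready={A,B,C,D,E,G} → run B
t=7: ready={A,B,C,D,E,G} → run B
t=8: ready={A,B,C,D,E,G} → run B
t=9: ready={A,C,D,E,G} → run C
t=10: ready={A,C,D,E,G} → run C
t=11: ready={A,C,D,E,G} → run C
t=12: ready={A,C,D,E,G} → run C
t=13: ready={A,C,D,E,G} → run C
t=14: ready={A,D,E,G} → run A
t=15: ready={A,D,E,G} → run A
t=16: ready={D,E,G} → run D
t=17: ready={D,E,G} → run D
t=18: ready={D,E,G} → run D
t=19: ready={D,E,G} → run D
t=20: ready={E,G} → run G
t=21: ready={E,G} → run G
t=22: ready={E} → run E
t=23: ready={E} → run E
t=24: ready={E} → run E
t=25: ready={E} → run E
t=26: ready={E} → run E
t=27: ready={E} → run E
t=28: ready={E} → run E
t=29: ready={E} → run E
t=30: (idle)
t=31: (idle)
t=32: (idle)

running at tick 18 = D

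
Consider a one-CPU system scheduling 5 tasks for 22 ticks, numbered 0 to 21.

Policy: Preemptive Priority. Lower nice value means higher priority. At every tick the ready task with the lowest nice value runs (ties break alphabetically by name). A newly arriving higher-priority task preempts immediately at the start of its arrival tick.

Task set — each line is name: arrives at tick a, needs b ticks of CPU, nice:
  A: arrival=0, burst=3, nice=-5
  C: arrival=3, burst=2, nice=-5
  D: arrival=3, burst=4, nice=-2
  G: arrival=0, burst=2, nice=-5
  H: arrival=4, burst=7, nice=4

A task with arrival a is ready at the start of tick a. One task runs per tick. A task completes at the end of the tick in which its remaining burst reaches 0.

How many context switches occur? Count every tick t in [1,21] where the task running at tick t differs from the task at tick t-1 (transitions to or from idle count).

context switches = 5

t=0: ready={A,G} → run A
t=1: ready={A,G} → run A
t=2: ready={A,G} → run A
t=3: ready={C,D,G} → run C
t=4: ready={C,D,G,H} → run C
t=5: ready={D,G,H} → run G
t=6: ready={D,G,H} → run G
t=7: ready={D,H} → run D
t=8: ready={D,H} → run D
t=9: ready={D,H} → run D
t=10: ready={D,H} → run D
t=11: ready={H} → run H
t=12: ready={H} → run H
t=13: ready={H} → run H
t=14: ready={H} → run H
t=15: ready={H} → run H
t=16: ready={H} → run H
t=17: ready={H} → run H
t=18: (idle)
t=19: (idle)
t=20: (idle)
t=21: (idle)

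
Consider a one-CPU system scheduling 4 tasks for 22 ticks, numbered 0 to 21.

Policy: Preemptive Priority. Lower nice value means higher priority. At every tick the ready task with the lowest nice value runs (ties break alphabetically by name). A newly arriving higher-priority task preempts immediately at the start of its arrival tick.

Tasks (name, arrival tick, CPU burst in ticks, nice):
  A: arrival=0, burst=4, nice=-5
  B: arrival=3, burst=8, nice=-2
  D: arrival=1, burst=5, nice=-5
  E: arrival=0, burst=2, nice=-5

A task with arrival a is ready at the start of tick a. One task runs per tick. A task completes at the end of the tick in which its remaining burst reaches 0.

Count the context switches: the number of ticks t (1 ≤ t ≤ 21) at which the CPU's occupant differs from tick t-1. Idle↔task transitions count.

t=0: ready={A,E} → run A
t=1: ready={A,D,E} → run A
t=2: ready={A,D,E} → run A
t=3: ready={A,B,D,E} → run A
t=4: ready={B,D,E} → run D
t=5: ready={B,D,E} → run D
t=6: ready={B,D,E} → run D
t=7: ready={B,D,E} → run D
t=8: ready={B,D,E} → run D
t=9: ready={B,E} → run E
t=10: ready={B,E} → run E
t=11: ready={B} → run B
t=12: ready={B} → run B
t=13: ready={B} → run B
t=14: ready={B} → run B
t=15: ready={B} → run B
t=16: ready={B} → run B
t=17: ready={B} → run B
t=18: ready={B} → run B
t=19: (idle)
t=20: (idle)
t=21: (idle)

context switches = 4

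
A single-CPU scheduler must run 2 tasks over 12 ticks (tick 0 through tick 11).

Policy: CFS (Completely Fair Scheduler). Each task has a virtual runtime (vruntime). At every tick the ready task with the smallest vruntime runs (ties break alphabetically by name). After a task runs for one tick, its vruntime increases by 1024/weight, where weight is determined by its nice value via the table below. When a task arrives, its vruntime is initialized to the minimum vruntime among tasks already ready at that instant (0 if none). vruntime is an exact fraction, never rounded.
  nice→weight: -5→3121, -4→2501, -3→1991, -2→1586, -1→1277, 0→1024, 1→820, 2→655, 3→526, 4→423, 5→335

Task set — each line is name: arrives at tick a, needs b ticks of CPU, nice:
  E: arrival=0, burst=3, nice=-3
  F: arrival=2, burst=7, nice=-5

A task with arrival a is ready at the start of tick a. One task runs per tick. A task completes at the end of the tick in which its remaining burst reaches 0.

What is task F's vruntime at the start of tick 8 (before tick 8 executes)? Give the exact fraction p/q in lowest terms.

vruntime(F, start of tick 8) = 16585728/6213911

t=0: vr[E=0] → run E
t=1: vr[E=1024/1991] → run E
t=2: vr[E=2048/1991 F=2048/1991] → run E
t=3: vr[F=2048/1991] → run F
t=4: vr[F=8430592/6213911] → run F
t=5: vr[F=10469376/6213911] → run F
t=6: vr[F=12508160/6213911] → run F
t=7: vr[F=14546944/6213911] → run F
t=8: vr[F=16585728/6213911] → run F
t=9: vr[F=18624512/6213911] → run F
t=10: (idle)
t=11: (idle)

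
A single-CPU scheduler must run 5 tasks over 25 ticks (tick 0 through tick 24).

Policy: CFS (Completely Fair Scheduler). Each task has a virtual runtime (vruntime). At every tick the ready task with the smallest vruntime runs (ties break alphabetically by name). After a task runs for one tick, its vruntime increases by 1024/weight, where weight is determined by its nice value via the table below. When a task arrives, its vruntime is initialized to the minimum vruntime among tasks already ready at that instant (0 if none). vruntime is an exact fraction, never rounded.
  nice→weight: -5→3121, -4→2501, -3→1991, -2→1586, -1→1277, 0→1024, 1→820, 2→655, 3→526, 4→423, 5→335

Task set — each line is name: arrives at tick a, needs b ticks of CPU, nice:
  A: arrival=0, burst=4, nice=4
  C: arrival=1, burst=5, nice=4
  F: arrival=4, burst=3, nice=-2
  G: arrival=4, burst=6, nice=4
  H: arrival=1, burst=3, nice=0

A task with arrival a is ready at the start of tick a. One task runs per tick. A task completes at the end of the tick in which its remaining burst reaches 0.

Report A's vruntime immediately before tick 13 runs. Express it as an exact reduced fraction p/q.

t=0: vr[A=0] → run A
t=1: vr[A=1024/423 C=1024/423 H=1024/423] → run A
t=2: vr[A=2048/423 C=1024/423 H=1024/423] → run C
t=3: vr[A=2048/423 C=2048/423 H=1024/423] → run H
t=4: vr[A=2048/423 C=2048/423 F=1447/423 G=1447/423 H=1447/423] → run F
t=5: vr[A=2048/423 C=2048/423 F=1364047/335439 G=1447/423 H=1447/423] → run G
t=6: vr[A=2048/423 C=2048/423 F=1364047/335439 G=2471/423 H=1447/423] → run H
t=7: vr[A=2048/423 C=2048/423 F=1364047/335439 G=2471/423 H=1870/423] → run F
t=8: vr[A=2048/423 C=2048/423 F=1580623/335439 G=2471/423 H=1870/423] → run H
t=9: vr[A=2048/423 C=2048/423 F=1580623/335439 G=2471/423] → run F
t=10: vr[A=2048/423 C=2048/423 G=2471/423] → run A
t=11: vr[A=1024/141 C=2048/423 G=2471/423] → run C
t=12: vr[A=1024/141 C=1024/141 G=2471/423] → run G
t=13: vr[A=1024/141 C=1024/141 G=1165/141] → run A
t=14: vr[C=1024/141 G=1165/141] → run C
t=15: vr[C=4096/423 G=1165/141] → run G
t=16: vr[C=4096/423 G=4519/423] → run C
t=17: vr[C=5120/423 G=4519/423] → run G
t=18: vr[C=5120/423 G=5543/423] → run C
t=19: vr[G=5543/423] → run G
t=20: vr[G=2189/141] → run G
t=21: (idle)
t=22: (idle)
t=23: (idle)
t=24: (idle)

vruntime(A, start of tick 13) = 1024/141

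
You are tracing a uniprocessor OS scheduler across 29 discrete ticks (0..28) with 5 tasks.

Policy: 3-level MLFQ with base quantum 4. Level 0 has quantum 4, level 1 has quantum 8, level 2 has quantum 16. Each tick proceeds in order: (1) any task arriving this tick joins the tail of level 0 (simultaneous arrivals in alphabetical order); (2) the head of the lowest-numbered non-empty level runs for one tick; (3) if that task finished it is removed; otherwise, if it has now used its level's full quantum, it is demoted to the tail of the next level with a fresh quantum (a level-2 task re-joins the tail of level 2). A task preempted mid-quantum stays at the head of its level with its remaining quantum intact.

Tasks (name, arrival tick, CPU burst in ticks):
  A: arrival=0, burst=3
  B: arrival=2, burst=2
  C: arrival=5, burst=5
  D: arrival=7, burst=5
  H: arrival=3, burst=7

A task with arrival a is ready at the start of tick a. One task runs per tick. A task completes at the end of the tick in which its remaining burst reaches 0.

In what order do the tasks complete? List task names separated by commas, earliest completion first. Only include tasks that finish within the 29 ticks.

completion order = A, B, H, C, D

t=0: L0/L1/L2 = A/-/- → run A
t=1: L0/L1/L2 = A/-/- → run A
t=2: L0/L1/L2 = AB/-/- → run A
t=3: L0/L1/L2 = BH/-/- → run B
t=4: L0/L1/L2 = BH/-/- → run B
t=5: L0/L1/L2 = HC/-/- → run H
t=6: L0/L1/L2 = HC/-/- → run H
t=7: L0/L1/L2 = HCD/-/- → run H
t=8: L0/L1/L2 = HCD/-/- → run H
t=9: L0/L1/L2 = CD/H/- → run C
t=10: L0/L1/L2 = CD/H/- → run C
t=11: L0/L1/L2 = CD/H/- → run C
t=12: L0/L1/L2 = CD/H/- → run C
t=13: L0/L1/L2 = D/HC/- → run D
t=14: L0/L1/L2 = D/HC/- → run D
t=15: L0/L1/L2 = D/HC/- → run D
t=16: L0/L1/L2 = D/HC/- → run D
t=17: L0/L1/L2 = -/HCD/- → run H
t=18: L0/L1/L2 = -/HCD/- → run H
t=19: L0/L1/L2 = -/HCD/- → run H
t=20: L0/L1/L2 = -/CD/- → run C
t=21: L0/L1/L2 = -/D/- → run D
t=22: (idle)
t=23: (idle)
t=24: (idle)
t=25: (idle)
t=26: (idle)
t=27: (idle)
t=28: (idle)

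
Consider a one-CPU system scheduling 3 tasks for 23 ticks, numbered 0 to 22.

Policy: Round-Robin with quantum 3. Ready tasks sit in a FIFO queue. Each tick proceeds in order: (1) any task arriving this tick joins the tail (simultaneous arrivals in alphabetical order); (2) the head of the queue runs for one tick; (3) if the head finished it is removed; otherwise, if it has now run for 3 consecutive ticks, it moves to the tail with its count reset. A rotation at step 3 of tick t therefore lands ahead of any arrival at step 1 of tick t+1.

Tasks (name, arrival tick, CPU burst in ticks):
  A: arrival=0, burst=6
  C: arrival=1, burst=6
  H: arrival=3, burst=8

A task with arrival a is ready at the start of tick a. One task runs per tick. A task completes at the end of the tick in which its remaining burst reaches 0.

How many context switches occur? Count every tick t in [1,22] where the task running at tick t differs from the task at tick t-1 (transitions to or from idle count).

t=0: queue=[A] q_used=0 → run A
t=1: queue=[A,C] q_used=1 → run A
t=2: queue=[A,C] q_used=2 → run A
t=3: queue=[C,A,H] q_used=0 → run C
t=4: queue=[C,A,H] q_used=1 → run C
t=5: queue=[C,A,H] q_used=2 → run C
t=6: queue=[A,H,C] q_used=0 → run A
t=7: queue=[A,H,C] q_used=1 → run A
t=8: queue=[A,H,C] q_used=2 → run A
t=9: queue=[H,C] q_used=0 → run H
t=10: queue=[H,C] q_used=1 → run H
t=11: queue=[H,C] q_used=2 → run H
t=12: queue=[C,H] q_used=0 → run C
t=13: queue=[C,H] q_used=1 → run C
t=14: queue=[C,H] q_used=2 → run C
t=15: queue=[H] q_used=0 → run H
t=16: queue=[H] q_used=1 → run H
t=17: queue=[H] q_used=2 → run H
t=18: queue=[H] q_used=0 → run H
t=19: queue=[H] q_used=1 → run H
t=20: (idle)
t=21: (idle)
t=22: (idle)

context switches = 6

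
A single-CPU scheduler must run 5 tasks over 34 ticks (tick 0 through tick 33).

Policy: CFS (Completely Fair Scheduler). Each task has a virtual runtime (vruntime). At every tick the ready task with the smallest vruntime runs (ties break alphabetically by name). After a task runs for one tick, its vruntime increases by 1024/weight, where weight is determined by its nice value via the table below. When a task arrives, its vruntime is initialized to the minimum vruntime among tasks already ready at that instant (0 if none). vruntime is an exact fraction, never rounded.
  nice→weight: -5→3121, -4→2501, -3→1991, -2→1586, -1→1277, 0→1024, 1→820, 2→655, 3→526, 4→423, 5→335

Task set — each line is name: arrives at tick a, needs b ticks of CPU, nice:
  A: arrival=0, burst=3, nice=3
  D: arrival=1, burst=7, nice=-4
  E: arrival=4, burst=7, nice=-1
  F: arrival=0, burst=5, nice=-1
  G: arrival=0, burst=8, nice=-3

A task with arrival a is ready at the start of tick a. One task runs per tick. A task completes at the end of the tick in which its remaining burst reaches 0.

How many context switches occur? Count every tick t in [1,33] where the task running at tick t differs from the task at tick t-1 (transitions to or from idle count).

context switches = 29

t=0: vr[A=0 F=0 G=0] → run A
t=1: vr[A=512/263 D=0 F=0 G=0] → run D
t=2: vr[A=512/263 D=1024/2501 F=0 G=0] → run F
t=3: vr[A=512/263 D=1024/2501 F=1024/1277 G=0] → run G
t=4: vr[A=512/263 D=1024/2501 E=1024/2501 F=1024/1277 G=1024/1991] → run D
t=5: vr[A=512/263 D=2048/2501 E=1024/2501 F=1024/1277 G=1024/1991] → run E
t=6: vr[A=512/263 D=2048/2501 E=3868672/3193777 F=1024/1277 G=1024/1991] → run G
t=7: vr[A=512/263 D=2048/2501 E=3868672/3193777 F=1024/1277 G=2048/1991] → run F
t=8: vr[A=512/263 D=2048/2501 E=3868672/3193777 F=2048/1277 G=2048/1991] → run D
t=9: vr[A=512/263 D=3072/2501 E=3868672/3193777 F=2048/1277 G=2048/1991] → run G
t=10: vr[A=512/263 D=3072/2501 E=3868672/3193777 F=2048/1277 G=3072/1991] → run E
t=11: vr[A=512/263 D=3072/2501 E=6429696/3193777 F=2048/1277 G=3072/1991] → run D
t=12: vr[A=512/263 D=4096/2501 E=6429696/3193777 F=2048/1277 G=3072/1991] → run G
t=13: vr[A=512/263 D=4096/2501 E=6429696/3193777 F=2048/1277 G=4096/1991] → run F
t=14: vr[A=512/263 D=4096/2501 E=6429696/3193777 F=3072/1277 G=4096/1991] → run D
t=15: vr[A=512/263 D=5120/2501 E=6429696/3193777 F=3072/1277 G=4096/1991] → run A
t=16: vr[A=1024/263 D=5120/2501 E=6429696/3193777 F=3072/1277 G=4096/1991] → run E
t=17: vr[A=1024/263 D=5120/2501 E=8990720/3193777 F=3072/1277 G=4096/1991] → run D
t=18: vr[A=1024/263 D=6144/2501 E=8990720/3193777 F=3072/1277 G=4096/1991] → run G
t=19: vr[A=1024/263 D=6144/2501 E=8990720/3193777 F=3072/1277 G=5120/1991] → run F
t=20: vr[A=1024/263 D=6144/2501 E=8990720/3193777 F=4096/1277 G=5120/1991] → run D
t=21: vr[A=1024/263 E=8990720/3193777 F=4096/1277 G=5120/1991] → run G
t=22: vr[A=1024/263 E=8990720/3193777 F=4096/1277 G=6144/1991] → run E
t=23: vr[A=1024/263 E=11551744/3193777 F=4096/1277 G=6144/1991] → run G
t=24: vr[A=1024/263 E=11551744/3193777 F=4096/1277 G=7168/1991] → run F
t=25: vr[A=1024/263 E=11551744/3193777 G=7168/1991] → run G
t=26: vr[A=1024/263 E=11551744/3193777] → run E
t=27: vr[A=1024/263 E=14112768/3193777] → run A
t=28: vr[E=14112768/3193777] → run E
t=29: vr[E=16673792/3193777] → run E
t=30: (idle)
t=31: (idle)
t=32: (idle)
t=33: (idle)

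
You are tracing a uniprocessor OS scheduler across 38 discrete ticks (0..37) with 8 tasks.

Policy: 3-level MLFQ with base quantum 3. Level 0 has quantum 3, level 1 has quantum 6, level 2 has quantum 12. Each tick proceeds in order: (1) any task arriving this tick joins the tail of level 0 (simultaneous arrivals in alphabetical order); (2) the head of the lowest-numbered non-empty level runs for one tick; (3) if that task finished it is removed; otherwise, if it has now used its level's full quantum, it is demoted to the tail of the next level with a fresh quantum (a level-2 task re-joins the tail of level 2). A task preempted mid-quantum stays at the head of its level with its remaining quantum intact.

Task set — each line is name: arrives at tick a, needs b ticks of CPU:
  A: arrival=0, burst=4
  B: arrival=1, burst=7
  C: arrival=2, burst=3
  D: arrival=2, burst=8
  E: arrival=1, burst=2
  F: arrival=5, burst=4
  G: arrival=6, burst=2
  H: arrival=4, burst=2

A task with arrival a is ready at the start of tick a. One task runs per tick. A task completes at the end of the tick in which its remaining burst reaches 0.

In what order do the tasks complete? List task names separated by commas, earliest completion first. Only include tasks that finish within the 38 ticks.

t=0: L0/L1/L2 = A/-/- → run A
t=1: L0/L1/L2 = ABE/-/- → run A
t=2: L0/L1/L2 = ABECD/-/- → run A
t=3: L0/L1/L2 = BECD/A/- → run B
t=4: L0/L1/L2 = BECDH/A/- → run B
t=5: L0/L1/L2 = BECDHF/A/- → run B
t=6: L0/L1/L2 = ECDHFG/AB/- → run E
t=7: L0/L1/L2 = ECDHFG/AB/- → run E
t=8: L0/L1/L2 = CDHFG/AB/- → run C
t=9: L0/L1/L2 = CDHFG/AB/- → run C
t=10: L0/L1/L2 = CDHFG/AB/- → run C
t=11: L0/L1/L2 = DHFG/AB/- → run D
t=12: L0/L1/L2 = DHFG/AB/- → run D
t=13: L0/L1/L2 = DHFG/AB/- → run D
t=14: L0/L1/L2 = HFG/ABD/- → run H
t=15: L0/L1/L2 = HFG/ABD/- → run H
t=16: L0/L1/L2 = FG/ABD/- → run F
t=17: L0/L1/L2 = FG/ABD/- → run F
t=18: L0/L1/L2 = FG/ABD/- → run F
t=19: L0/L1/L2 = G/ABDF/- → run G
t=20: L0/L1/L2 = G/ABDF/- → run G
t=21: L0/L1/L2 = -/ABDF/- → run A
t=22: L0/L1/L2 = -/BDF/- → run B
t=23: L0/L1/L2 = -/BDF/- → run B
t=24: L0/L1/L2 = -/BDF/- → run B
t=25: L0/L1/L2 = -/BDF/- → run B
t=26: L0/L1/L2 = -/DF/- → run D
t=27: L0/L1/L2 = -/DF/- → run D
t=28: L0/L1/L2 = -/DF/- → run D
t=29: L0/L1/L2 = -/DF/- → run D
t=30: L0/L1/L2 = -/DF/- → run D
t=31: L0/L1/L2 = -/F/- → run F
t=32: (idle)
t=33: (idle)
t=34: (idle)
t=35: (idle)
t=36: (idle)
t=37: (idle)

completion order = E, C, H, G, A, B, D, F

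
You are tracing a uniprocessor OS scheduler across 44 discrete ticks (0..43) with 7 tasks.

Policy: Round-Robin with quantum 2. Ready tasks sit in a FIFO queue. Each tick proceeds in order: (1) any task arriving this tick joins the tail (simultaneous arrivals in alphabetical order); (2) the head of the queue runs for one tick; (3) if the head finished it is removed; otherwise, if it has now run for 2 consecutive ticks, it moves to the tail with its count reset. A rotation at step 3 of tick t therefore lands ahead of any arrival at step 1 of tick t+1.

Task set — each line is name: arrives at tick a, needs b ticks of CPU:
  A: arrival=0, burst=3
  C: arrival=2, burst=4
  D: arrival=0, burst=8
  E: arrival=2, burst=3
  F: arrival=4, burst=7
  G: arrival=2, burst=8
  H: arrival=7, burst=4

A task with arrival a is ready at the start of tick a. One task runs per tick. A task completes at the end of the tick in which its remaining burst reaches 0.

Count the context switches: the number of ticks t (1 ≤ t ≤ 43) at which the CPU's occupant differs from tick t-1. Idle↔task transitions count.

t=0: queue=[A,D] q_used=0 → run A
t=1: queue=[A,D] q_used=1 → run A
t=2: queue=[D,A,C,E,G] q_used=0 → run D
t=3: queue=[D,A,C,E,G] q_used=1 → run D
t=4: queue=[A,C,E,G,D,F] q_used=0 → run A
t=5: queue=[C,E,G,D,F] q_used=0 → run C
t=6: queue=[C,E,G,D,F] q_used=1 → run C
t=7: queue=[E,G,D,F,C,H] q_used=0 → run E
t=8: queue=[E,G,D,F,C,H] q_used=1 → run E
t=9: queue=[G,D,F,C,H,E] q_used=0 → run G
t=10: queue=[G,D,F,C,H,E] q_used=1 → run G
t=11: queue=[D,F,C,H,E,G] q_used=0 → run D
t=12: queue=[D,F,C,H,E,G] q_used=1 → run D
t=13: queue=[F,C,H,E,G,D] q_used=0 → run F
t=14: queue=[F,C,H,E,G,D] q_used=1 → run F
t=15: queue=[C,H,E,G,D,F] q_used=0 → run C
t=16: queue=[C,H,E,G,D,F] q_used=1 → run C
t=17: queue=[H,E,G,D,F] q_used=0 → run H
t=18: queue=[H,E,G,D,F] q_used=1 → run H
t=19: queue=[E,G,D,F,H] q_used=0 → run E
t=20: queue=[G,D,F,H] q_used=0 → run G
t=21: queue=[G,D,F,H] q_used=1 → run G
t=22: queue=[D,F,H,G] q_used=0 → run D
t=23: queue=[D,F,H,G] q_used=1 → run D
t=24: queue=[F,H,G,D] q_used=0 → run F
t=25: queue=[F,H,G,D] q_used=1 → run F
t=26: queue=[H,G,D,F] q_used=0 → run H
t=27: queue=[H,G,D,F] q_used=1 → run H
t=28: queue=[G,D,F] q_used=0 → run G
t=29: queue=[G,D,F] q_used=1 → run G
t=30: queue=[D,F,G] q_used=0 → run D
t=31: queue=[D,F,G] q_used=1 → run D
t=32: queue=[F,G] q_used=0 → run F
t=33: queue=[F,G] q_used=1 → run F
t=34: queue=[G,F] q_used=0 → run G
t=35: queue=[G,F] q_used=1 → run G
t=36: queue=[F] q_used=0 → run F
t=37: (idle)
t=38: (idle)
t=39: (idle)
t=40: (idle)
t=41: (idle)
t=42: (idle)
t=43: (idle)

context switches = 20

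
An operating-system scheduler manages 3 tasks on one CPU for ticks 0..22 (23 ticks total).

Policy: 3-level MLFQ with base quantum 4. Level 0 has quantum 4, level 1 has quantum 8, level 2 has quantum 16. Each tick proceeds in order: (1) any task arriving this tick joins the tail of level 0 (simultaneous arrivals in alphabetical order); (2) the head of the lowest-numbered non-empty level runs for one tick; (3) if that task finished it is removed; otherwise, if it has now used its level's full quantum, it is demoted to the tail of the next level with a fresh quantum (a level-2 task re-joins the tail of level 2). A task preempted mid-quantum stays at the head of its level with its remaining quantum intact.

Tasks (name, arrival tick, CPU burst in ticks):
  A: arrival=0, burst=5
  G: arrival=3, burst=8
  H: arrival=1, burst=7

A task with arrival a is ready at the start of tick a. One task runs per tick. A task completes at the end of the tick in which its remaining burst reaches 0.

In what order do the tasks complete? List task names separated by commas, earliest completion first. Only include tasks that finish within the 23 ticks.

t=0: L0/L1/L2 = A/-/- → run A
t=1: L0/L1/L2 = AH/-/- → run A
t=2: L0/L1/L2 = AH/-/- → run A
t=3: L0/L1/L2 = AHG/-/- → run A
t=4: L0/L1/L2 = HG/A/- → run H
t=5: L0/L1/L2 = HG/A/- → run H
t=6: L0/L1/L2 = HG/A/- → run H
t=7: L0/L1/L2 = HG/A/- → run H
t=8: L0/L1/L2 = G/AH/- → run G
t=9: L0/L1/L2 = G/AH/- → run G
t=10: L0/L1/L2 = G/AH/- → run G
t=11: L0/L1/L2 = G/AH/- → run G
t=12: L0/L1/L2 = -/AHG/- → run A
t=13: L0/L1/L2 = -/HG/- → run H
t=14: L0/L1/L2 = -/HG/- → run H
t=15: L0/L1/L2 = -/HG/- → run H
t=16: L0/L1/L2 = -/G/- → run G
t=17: L0/L1/L2 = -/G/- → run G
t=18: L0/L1/L2 = -/G/- → run G
t=19: L0/L1/L2 = -/G/- → run G
t=20: (idle)
t=21: (idle)
t=22: (idle)

completion order = A, H, G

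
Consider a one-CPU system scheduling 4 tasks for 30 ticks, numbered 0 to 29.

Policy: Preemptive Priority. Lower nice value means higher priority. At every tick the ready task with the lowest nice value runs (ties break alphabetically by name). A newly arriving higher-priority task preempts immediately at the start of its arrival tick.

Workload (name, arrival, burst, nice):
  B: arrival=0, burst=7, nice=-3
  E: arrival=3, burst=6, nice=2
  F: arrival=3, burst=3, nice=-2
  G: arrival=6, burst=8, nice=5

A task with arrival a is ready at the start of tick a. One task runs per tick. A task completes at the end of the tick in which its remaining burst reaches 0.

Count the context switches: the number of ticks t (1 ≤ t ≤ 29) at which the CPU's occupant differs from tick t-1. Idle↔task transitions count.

t=0: ready={B} → run B
t=1: ready={B} → run B
t=2: ready={B} → run B
t=3: ready={B,E,F} → run B
t=4: ready={B,E,F} → run B
t=5: ready={B,E,F} → run B
t=6: ready={B,E,F,G} → run B
t=7: ready={E,F,G} → run F
t=8: ready={E,F,G} → run F
t=9: ready={E,F,G} → run F
t=10: ready={E,G} → run E
t=11: ready={E,G} → run E
t=12: ready={E,G} → run E
t=13: ready={E,G} → run E
t=14: ready={E,G} → run E
t=15: ready={E,G} → run E
t=16: ready={G} → run G
t=17: ready={G} → run G
t=18: ready={G} → run G
t=19: ready={G} → run G
t=20: ready={G} → run G
t=21: ready={G} → run G
t=22: ready={G} → run G
t=23: ready={G} → run G
t=24: (idle)
t=25: (idle)
t=26: (idle)
t=27: (idle)
t=28: (idle)
t=29: (idle)

context switches = 4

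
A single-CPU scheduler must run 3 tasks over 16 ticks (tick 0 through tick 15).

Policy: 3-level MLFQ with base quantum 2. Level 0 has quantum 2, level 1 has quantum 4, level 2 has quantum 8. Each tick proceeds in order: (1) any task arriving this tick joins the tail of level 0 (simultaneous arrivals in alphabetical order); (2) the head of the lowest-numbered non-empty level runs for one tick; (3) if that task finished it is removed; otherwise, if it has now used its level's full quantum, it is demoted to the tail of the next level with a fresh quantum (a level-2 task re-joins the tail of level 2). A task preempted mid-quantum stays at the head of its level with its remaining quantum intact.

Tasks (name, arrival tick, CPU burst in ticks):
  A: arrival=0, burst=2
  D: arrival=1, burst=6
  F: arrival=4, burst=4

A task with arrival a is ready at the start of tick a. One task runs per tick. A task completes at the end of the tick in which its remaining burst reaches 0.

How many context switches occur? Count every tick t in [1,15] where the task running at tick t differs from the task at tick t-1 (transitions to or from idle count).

t=0: L0/L1/L2 = A/-/- → run A
t=1: L0/L1/L2 = AD/-/- → run A
t=2: L0/L1/L2 = D/-/- → run D
t=3: L0/L1/L2 = D/-/- → run D
t=4: L0/L1/L2 = F/D/- → run F
t=5: L0/L1/L2 = F/D/- → run F
t=6: L0/L1/L2 = -/DF/- → run D
t=7: L0/L1/L2 = -/DF/- → run D
t=8: L0/L1/L2 = -/DF/- → run D
t=9: L0/L1/L2 = -/DF/- → run D
t=10: L0/L1/L2 = -/F/- → run F
t=11: L0/L1/L2 = -/F/- → run F
t=12: (idle)
t=13: (idle)
t=14: (idle)
t=15: (idle)

context switches = 5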